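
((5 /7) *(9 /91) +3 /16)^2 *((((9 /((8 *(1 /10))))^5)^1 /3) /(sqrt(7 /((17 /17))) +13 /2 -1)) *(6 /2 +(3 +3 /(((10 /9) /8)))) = 21544356516024375 /824366792704 -1958577865093125 *sqrt(7) /412183396352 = 13562.58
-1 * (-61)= 61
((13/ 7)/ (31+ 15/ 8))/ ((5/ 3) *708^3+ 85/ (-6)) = 624/ 6533615173435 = 0.00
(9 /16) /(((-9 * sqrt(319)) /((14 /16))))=-0.00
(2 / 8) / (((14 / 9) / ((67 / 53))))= 0.20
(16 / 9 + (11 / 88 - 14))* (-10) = 4355 / 36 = 120.97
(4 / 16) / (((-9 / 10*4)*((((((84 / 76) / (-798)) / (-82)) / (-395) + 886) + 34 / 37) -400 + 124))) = -1081583075 / 9514937705094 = -0.00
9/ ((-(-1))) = 9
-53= -53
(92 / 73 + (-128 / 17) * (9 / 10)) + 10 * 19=1144722 / 6205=184.48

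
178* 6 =1068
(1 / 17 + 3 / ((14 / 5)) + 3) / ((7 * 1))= 983 / 1666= 0.59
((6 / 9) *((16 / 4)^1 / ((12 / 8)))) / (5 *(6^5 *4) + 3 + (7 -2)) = 2 / 174969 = 0.00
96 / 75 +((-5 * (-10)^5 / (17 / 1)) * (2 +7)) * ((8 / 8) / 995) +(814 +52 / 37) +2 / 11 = 37275723992 / 34422025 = 1082.90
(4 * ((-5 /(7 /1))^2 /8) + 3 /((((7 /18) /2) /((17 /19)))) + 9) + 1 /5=216547 /9310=23.26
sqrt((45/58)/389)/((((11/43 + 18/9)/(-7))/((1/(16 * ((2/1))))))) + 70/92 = 35/46-903 * sqrt(112810)/70032448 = 0.76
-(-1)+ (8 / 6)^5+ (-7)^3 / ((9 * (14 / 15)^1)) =-17311 / 486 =-35.62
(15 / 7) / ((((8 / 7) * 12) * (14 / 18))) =0.20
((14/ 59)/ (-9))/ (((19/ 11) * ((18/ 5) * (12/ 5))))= -1925/ 1089612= -0.00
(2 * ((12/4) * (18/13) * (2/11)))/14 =108/1001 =0.11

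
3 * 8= 24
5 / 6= 0.83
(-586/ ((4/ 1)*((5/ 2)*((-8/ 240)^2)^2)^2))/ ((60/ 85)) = -21786894000000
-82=-82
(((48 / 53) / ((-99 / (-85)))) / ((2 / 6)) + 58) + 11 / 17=604371 / 9911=60.98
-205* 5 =-1025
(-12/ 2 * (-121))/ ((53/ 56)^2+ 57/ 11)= 25044096/ 209651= 119.46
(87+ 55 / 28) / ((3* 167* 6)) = 2491 / 84168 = 0.03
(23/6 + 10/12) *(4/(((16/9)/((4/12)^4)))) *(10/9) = 35/243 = 0.14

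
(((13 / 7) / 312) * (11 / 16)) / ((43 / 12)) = 11 / 9632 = 0.00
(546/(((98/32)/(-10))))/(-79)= 12480/553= 22.57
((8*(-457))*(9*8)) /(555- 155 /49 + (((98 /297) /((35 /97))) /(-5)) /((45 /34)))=-1077416802000 /2258119393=-477.13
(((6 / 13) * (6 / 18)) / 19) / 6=1 / 741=0.00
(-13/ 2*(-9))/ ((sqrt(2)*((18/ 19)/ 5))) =1235*sqrt(2)/ 8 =218.32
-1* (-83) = 83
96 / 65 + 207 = 13551 / 65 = 208.48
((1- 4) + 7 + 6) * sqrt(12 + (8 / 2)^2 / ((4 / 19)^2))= 10 * sqrt(373)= 193.13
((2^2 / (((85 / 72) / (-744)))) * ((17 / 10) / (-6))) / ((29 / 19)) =339264 / 725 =467.95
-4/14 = -2/7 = -0.29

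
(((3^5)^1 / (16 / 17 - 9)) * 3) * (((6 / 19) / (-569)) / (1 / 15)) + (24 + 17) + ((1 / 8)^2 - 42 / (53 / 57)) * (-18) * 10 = 8169.51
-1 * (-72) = 72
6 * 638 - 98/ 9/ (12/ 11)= 3818.02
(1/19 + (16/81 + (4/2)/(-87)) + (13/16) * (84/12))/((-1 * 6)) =-4223645/4284576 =-0.99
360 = 360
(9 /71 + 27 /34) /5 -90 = -1084077 /12070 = -89.82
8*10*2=160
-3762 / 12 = -627 / 2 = -313.50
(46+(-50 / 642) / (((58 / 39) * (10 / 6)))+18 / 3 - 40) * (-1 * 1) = -74277 / 6206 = -11.97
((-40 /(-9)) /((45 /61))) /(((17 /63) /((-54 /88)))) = -2562 /187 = -13.70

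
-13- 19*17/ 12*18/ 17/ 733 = -19115/ 1466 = -13.04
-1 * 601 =-601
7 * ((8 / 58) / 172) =7 / 1247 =0.01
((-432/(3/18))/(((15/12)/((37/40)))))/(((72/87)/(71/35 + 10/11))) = -65532402/9625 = -6808.56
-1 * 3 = -3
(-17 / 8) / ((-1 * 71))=17 / 568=0.03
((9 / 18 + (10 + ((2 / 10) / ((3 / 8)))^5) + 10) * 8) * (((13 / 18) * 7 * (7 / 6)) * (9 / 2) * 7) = 139120403149 / 4556250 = 30533.97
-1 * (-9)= 9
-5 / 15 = -1 / 3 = -0.33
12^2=144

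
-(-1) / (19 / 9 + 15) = 9 / 154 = 0.06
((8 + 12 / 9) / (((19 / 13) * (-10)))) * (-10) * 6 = 38.32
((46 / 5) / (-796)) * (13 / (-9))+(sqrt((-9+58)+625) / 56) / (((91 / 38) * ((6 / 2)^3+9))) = 19 * sqrt(674) / 91728+299 / 17910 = 0.02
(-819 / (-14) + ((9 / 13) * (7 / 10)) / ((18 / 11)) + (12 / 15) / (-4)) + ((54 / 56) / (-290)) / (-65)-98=-20797323 / 527800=-39.40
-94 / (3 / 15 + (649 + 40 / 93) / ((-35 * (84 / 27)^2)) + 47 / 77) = 879561760 / 10355061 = 84.94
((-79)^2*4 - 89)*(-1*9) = -223875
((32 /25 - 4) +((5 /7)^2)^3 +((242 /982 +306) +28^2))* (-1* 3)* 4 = -18848805936456 /1444141475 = -13051.91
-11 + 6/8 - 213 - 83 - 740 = -4185/4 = -1046.25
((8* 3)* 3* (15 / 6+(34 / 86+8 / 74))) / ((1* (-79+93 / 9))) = -516078 / 163873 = -3.15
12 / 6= 2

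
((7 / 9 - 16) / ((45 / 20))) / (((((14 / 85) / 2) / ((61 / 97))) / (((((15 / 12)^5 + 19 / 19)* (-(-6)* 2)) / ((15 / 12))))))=-65493809 / 32592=-2009.51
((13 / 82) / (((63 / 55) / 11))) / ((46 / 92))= 7865 / 2583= 3.04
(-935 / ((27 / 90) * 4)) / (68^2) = -275 / 1632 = -0.17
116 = 116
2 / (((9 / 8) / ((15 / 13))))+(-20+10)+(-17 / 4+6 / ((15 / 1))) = -9203 / 780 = -11.80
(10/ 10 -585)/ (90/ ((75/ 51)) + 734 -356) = -730/ 549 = -1.33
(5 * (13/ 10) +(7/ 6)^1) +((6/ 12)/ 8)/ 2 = 739/ 96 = 7.70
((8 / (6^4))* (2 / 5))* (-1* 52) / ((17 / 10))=-104 / 1377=-0.08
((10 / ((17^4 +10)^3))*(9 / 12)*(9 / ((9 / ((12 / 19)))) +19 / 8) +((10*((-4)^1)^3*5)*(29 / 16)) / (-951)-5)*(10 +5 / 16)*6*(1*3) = 91651191410827503172575 / 449330474926973784704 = 203.97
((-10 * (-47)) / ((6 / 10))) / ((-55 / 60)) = -9400 / 11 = -854.55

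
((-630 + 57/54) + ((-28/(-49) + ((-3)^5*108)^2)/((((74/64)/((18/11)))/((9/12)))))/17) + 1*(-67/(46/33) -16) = 11652080273335/270963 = 43002477.36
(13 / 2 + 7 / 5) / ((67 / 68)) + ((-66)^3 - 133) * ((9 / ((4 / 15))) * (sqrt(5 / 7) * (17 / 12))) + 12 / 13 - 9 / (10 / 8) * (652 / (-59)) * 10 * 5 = 1024502942 / 256945 - 220036185 * sqrt(35) / 112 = -11618795.13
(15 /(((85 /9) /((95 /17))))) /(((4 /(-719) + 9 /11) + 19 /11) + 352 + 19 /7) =142006095 /5716033607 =0.02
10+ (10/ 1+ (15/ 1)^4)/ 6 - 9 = 50641/ 6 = 8440.17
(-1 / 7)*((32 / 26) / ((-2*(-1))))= -8 / 91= -0.09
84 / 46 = 42 / 23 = 1.83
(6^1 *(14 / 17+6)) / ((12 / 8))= 464 / 17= 27.29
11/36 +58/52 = 665/468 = 1.42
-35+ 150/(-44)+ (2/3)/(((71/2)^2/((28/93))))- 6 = -1374085975/30941658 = -44.41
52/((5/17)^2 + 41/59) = 221663/3331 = 66.55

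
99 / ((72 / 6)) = 33 / 4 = 8.25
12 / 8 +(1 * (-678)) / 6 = -223 / 2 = -111.50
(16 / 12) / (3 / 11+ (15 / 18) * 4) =44 / 119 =0.37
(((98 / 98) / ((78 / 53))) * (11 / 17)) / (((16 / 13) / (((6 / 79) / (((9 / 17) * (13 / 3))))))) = 583 / 49296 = 0.01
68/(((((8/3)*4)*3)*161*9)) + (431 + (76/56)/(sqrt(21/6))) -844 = -4787479/11592 + 19*sqrt(14)/98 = -412.27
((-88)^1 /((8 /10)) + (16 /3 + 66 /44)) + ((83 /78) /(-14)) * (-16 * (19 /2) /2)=-17725 /182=-97.39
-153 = -153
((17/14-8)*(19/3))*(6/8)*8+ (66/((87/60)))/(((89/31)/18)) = 497215/18067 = 27.52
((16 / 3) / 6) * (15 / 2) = 20 / 3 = 6.67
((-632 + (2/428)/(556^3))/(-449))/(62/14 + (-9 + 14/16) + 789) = 162724620133369/90786255035116944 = 0.00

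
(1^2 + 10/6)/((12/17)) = 34/9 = 3.78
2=2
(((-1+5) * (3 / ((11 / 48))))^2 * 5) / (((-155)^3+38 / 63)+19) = -10450944 / 2838694969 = -0.00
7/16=0.44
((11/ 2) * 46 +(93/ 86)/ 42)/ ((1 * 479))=304643/ 576716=0.53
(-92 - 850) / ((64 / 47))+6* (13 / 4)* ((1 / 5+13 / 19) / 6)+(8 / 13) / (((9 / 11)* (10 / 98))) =-242408947 / 355680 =-681.54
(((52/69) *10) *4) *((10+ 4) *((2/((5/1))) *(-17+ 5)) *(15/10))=-69888/23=-3038.61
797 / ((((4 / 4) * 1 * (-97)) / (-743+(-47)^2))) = -1168402 / 97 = -12045.38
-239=-239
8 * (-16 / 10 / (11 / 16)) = -1024 / 55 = -18.62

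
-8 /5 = -1.60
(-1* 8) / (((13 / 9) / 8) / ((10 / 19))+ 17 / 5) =-1152 / 539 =-2.14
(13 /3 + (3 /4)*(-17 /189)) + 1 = 1327 /252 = 5.27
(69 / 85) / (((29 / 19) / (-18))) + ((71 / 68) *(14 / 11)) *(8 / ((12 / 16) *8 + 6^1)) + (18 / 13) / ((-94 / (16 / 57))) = -8207624981 / 944334105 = -8.69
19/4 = 4.75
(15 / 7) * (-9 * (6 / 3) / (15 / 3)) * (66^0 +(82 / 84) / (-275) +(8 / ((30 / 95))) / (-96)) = -5.65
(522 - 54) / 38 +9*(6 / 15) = 1512 / 95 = 15.92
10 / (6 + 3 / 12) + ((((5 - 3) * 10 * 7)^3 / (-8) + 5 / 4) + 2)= -6859903 / 20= -342995.15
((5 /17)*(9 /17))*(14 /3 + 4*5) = 1110 /289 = 3.84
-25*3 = -75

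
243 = 243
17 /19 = 0.89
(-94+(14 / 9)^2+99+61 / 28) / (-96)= -0.10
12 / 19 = 0.63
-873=-873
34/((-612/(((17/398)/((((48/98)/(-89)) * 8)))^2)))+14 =1466033779343/105109291008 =13.95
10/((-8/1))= -5/4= -1.25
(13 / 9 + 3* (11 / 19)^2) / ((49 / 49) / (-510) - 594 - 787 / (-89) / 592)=-0.00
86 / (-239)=-0.36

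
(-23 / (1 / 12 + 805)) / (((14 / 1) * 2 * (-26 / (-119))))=-0.00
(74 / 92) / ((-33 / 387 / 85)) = -405705 / 506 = -801.79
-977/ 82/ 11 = -977/ 902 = -1.08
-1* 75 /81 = -25 /27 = -0.93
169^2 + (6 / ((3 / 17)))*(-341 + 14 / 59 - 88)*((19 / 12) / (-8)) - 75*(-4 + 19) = 85869683 / 2832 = 30321.22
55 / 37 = 1.49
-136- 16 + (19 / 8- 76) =-1805 / 8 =-225.62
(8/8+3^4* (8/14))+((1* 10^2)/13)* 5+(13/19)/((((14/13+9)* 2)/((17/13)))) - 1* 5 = 36598455/452998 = 80.79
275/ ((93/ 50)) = 13750/ 93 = 147.85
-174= -174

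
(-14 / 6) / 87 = -0.03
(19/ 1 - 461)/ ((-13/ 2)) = 68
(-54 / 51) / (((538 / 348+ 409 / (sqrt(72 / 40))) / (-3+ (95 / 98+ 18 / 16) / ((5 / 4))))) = -273393846 / 11718619255735+ 24109475148 * sqrt(5) / 11718619255735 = 0.00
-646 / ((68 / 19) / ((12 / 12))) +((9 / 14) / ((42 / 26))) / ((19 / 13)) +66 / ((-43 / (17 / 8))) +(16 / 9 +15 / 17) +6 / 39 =-57545563531 / 318502548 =-180.68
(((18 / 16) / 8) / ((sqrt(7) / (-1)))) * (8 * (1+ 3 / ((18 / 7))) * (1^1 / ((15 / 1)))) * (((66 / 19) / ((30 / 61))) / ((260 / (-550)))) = 7381 * sqrt(7) / 21280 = 0.92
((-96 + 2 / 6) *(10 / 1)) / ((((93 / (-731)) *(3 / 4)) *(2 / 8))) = 33567520 / 837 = 40104.56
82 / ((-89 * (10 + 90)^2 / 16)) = -82 / 55625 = -0.00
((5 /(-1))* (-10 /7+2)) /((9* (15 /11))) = -44 /189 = -0.23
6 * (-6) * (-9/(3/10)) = 1080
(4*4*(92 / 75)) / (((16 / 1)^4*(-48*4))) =-23 / 14745600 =-0.00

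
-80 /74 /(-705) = 8 /5217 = 0.00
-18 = -18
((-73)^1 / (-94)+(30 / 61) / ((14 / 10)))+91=3697829 / 40138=92.13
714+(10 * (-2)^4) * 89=14954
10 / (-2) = -5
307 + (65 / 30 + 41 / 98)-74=34631 / 147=235.59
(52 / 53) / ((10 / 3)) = 78 / 265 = 0.29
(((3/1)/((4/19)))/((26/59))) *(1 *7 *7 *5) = 823935/104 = 7922.45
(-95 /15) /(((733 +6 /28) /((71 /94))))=-9443 /1447365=-0.01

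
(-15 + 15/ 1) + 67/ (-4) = -67/ 4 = -16.75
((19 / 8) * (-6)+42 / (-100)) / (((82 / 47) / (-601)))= 41438349 / 8200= 5053.46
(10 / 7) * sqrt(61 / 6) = 5 * sqrt(366) / 21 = 4.56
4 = 4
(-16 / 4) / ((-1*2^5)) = 1 / 8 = 0.12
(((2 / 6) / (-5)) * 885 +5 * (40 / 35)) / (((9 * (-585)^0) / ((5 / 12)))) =-1865 / 756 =-2.47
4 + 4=8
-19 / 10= -1.90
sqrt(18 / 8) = 3 / 2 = 1.50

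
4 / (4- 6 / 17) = 34 / 31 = 1.10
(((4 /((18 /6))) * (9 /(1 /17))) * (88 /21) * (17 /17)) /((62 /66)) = 197472 /217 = 910.01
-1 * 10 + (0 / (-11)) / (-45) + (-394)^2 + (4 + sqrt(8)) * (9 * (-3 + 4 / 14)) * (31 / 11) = 11931198 / 77 -10602 * sqrt(2) / 77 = 154755.90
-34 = -34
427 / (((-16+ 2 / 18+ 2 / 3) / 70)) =-269010 / 137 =-1963.58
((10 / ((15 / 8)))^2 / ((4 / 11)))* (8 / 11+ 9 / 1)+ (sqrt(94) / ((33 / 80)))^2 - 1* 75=149837 / 121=1238.32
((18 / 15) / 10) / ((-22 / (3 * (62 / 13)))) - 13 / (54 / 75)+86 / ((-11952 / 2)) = -193858627 / 10682100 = -18.15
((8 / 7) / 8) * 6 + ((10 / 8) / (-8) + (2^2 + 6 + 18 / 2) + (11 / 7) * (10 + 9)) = 11101 / 224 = 49.56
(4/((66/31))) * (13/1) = 806/33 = 24.42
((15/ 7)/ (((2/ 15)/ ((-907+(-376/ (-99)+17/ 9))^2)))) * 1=99524911250/ 7623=13055871.87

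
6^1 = 6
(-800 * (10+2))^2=92160000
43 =43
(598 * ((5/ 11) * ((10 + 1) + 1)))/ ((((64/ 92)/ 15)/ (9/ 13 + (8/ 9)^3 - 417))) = -29230752.92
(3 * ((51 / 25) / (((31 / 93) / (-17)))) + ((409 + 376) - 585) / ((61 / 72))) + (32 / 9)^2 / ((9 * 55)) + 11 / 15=-920787442 / 12228975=-75.30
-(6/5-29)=139/5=27.80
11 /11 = 1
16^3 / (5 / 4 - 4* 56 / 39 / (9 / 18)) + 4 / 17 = -10856204 / 27149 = -399.87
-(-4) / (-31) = -4 / 31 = -0.13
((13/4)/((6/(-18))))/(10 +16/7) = -273/344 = -0.79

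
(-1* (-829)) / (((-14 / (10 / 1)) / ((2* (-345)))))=2860050 / 7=408578.57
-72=-72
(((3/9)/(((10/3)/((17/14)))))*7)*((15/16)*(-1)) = -51/64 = -0.80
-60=-60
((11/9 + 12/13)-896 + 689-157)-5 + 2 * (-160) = -80362/117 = -686.85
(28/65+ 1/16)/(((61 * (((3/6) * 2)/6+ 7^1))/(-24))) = -4617/170495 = -0.03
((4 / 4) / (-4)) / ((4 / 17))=-17 / 16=-1.06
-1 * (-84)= 84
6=6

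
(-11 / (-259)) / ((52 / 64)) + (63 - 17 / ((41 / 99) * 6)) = 15519467 / 276094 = 56.21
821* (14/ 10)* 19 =109193/ 5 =21838.60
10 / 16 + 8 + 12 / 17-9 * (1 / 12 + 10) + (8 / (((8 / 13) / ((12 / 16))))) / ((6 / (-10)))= -13283 / 136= -97.67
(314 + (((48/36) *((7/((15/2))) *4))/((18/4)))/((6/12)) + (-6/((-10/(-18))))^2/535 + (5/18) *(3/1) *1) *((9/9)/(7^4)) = 687431117/5202366750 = 0.13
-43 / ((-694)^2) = -43 / 481636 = -0.00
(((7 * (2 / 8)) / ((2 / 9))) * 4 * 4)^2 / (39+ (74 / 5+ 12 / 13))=1031940 / 3557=290.12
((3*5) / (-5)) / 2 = -3 / 2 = -1.50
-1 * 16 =-16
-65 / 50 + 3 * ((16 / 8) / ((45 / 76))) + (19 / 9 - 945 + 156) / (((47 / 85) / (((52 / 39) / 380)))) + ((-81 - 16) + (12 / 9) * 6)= -4106585 / 48222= -85.16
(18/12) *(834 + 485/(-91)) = 226227/182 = 1243.01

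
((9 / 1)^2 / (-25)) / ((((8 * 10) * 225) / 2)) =-9 / 25000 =-0.00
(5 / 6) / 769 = 5 / 4614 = 0.00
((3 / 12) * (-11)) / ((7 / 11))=-121 / 28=-4.32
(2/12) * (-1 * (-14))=7/3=2.33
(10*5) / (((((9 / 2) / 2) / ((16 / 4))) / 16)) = 12800 / 9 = 1422.22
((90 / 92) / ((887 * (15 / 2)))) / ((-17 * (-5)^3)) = 3 / 43352125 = 0.00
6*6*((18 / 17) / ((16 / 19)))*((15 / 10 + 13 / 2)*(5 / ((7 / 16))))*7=492480 / 17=28969.41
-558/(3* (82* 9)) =-31/123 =-0.25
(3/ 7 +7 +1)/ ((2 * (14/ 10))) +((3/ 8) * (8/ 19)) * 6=7369/ 1862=3.96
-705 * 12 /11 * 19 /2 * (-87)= 6992190 /11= 635653.64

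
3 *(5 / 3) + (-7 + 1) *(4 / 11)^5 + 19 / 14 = 14247523 / 2254714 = 6.32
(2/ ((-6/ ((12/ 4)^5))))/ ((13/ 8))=-648/ 13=-49.85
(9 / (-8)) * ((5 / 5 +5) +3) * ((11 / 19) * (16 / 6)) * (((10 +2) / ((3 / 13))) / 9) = -1716 / 19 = -90.32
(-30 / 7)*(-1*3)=90 / 7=12.86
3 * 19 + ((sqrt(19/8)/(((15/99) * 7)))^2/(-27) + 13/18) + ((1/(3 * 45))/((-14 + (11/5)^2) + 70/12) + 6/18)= 2551589897/44011800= 57.98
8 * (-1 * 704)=-5632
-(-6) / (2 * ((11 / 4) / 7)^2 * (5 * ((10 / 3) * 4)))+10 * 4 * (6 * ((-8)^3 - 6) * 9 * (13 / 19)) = -43999939242 / 57475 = -765549.18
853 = 853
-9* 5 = -45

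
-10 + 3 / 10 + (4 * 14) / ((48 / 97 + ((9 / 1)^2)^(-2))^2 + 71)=-321528704706791 / 36070161500930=-8.91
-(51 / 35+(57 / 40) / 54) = -7477 / 5040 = -1.48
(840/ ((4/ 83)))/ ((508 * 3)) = 2905/ 254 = 11.44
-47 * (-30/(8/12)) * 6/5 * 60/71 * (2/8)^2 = 19035/142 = 134.05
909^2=826281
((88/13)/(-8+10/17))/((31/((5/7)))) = -3740/177723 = -0.02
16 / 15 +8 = 136 / 15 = 9.07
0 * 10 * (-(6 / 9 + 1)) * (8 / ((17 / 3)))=0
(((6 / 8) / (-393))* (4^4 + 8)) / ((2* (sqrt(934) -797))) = 0.00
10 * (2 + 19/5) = 58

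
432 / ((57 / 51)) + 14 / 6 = 22165 / 57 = 388.86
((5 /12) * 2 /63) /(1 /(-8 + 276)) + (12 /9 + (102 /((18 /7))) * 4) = 30910 /189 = 163.54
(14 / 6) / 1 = 7 / 3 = 2.33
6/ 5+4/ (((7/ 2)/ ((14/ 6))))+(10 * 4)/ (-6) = -14/ 5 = -2.80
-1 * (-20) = 20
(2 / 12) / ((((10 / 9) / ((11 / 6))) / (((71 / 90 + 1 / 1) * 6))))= 1771 / 600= 2.95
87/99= 29/33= 0.88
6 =6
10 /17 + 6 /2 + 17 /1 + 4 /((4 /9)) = 503 /17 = 29.59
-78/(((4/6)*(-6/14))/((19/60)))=1729/20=86.45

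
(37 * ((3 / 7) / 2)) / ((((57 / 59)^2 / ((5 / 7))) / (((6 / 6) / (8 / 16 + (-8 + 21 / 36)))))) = -1287970 / 1468187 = -0.88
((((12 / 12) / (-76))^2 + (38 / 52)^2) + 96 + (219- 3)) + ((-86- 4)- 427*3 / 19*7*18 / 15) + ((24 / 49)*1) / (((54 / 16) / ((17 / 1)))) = -734689737767 / 2152397520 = -341.34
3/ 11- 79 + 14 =-64.73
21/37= 0.57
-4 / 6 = -2 / 3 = -0.67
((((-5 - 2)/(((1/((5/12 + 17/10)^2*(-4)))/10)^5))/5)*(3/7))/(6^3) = 1091533853073393531649/2125764000000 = 513478379.10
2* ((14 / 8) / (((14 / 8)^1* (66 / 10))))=10 / 33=0.30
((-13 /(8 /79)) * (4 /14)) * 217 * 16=-127348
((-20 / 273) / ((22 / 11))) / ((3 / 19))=-190 / 819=-0.23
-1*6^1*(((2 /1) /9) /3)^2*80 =-640 /243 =-2.63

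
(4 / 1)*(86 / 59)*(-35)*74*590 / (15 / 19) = -33856480 / 3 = -11285493.33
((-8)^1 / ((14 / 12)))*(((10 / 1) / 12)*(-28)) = 160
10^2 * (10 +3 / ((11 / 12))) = 1327.27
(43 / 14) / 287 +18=72367 / 4018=18.01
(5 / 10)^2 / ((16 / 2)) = 0.03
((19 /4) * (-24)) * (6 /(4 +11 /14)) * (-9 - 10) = 181944 /67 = 2715.58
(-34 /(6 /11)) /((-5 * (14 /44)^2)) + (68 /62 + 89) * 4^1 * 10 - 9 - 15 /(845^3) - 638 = 1693680289100714 /549894215325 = 3080.01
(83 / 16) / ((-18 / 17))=-4.90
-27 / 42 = -9 / 14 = -0.64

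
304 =304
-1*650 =-650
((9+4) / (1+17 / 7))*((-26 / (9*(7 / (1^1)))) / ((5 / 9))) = -169 / 60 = -2.82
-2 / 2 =-1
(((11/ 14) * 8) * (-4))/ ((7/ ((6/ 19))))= -1056/ 931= -1.13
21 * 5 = 105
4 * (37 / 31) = 4.77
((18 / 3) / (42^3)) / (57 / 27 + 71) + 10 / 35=257937 / 902776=0.29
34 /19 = 1.79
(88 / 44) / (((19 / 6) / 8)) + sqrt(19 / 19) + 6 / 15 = 613 / 95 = 6.45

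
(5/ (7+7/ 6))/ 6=5/ 49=0.10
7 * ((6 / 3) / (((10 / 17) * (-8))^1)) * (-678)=40341 / 20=2017.05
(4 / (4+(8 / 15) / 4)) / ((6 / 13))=65 / 31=2.10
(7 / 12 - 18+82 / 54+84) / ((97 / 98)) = 360395 / 5238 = 68.80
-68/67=-1.01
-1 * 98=-98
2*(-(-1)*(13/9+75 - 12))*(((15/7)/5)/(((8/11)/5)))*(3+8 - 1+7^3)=2815175/21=134055.95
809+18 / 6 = 812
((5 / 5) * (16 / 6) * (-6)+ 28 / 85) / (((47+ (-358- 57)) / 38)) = 6327 / 3910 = 1.62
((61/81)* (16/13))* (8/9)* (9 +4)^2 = 101504/729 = 139.24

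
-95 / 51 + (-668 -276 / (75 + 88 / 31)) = -82871675 / 123063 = -673.41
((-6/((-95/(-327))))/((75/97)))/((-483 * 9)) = 0.01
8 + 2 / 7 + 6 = 100 / 7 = 14.29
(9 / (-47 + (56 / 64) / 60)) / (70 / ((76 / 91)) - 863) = 8640 / 35145883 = 0.00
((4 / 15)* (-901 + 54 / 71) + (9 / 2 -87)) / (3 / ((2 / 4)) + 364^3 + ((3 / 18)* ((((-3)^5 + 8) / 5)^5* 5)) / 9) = -6183549 / 517453916075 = -0.00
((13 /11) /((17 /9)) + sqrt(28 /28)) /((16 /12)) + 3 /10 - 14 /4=-1852 /935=-1.98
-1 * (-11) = 11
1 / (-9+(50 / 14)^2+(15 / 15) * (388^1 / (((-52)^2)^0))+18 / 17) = 833 / 327214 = 0.00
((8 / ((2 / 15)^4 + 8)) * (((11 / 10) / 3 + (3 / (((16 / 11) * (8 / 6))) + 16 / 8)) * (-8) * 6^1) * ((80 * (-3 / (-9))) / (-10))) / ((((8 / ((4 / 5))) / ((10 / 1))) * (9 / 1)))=2817750 / 50627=55.66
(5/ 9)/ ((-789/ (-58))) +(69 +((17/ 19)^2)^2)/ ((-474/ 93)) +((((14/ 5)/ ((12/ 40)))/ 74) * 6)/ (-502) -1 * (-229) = 146228821853085706/ 678947906133333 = 215.38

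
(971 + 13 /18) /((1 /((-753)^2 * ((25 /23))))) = 27548762275 /46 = 598886136.41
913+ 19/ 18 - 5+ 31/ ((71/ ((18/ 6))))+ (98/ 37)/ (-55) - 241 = 1740713471/ 2600730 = 669.32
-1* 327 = -327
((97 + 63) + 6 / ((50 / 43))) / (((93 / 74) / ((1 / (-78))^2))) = 152773 / 7072650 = 0.02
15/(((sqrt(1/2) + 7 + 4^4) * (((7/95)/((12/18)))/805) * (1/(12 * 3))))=2068758000/138337 - 3933000 * sqrt(2)/138337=14914.27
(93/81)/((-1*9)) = -31/243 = -0.13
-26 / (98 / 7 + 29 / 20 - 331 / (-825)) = -85800 / 52309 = -1.64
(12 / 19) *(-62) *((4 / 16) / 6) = -31 / 19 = -1.63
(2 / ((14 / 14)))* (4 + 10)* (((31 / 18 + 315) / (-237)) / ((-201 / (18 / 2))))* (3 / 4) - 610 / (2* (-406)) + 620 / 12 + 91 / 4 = 985398179 / 12893748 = 76.42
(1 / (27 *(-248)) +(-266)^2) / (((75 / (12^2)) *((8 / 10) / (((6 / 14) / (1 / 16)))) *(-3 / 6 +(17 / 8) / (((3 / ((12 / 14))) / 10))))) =758051480 / 3627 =209002.34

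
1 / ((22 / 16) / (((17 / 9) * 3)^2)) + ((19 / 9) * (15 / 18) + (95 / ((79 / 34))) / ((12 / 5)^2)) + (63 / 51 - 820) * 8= -20798431309 / 3190968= -6517.91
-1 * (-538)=538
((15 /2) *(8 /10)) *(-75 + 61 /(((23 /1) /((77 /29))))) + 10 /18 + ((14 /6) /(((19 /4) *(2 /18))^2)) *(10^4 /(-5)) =-37188564097 /2167083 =-17160.66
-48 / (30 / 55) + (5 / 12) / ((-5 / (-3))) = -351 / 4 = -87.75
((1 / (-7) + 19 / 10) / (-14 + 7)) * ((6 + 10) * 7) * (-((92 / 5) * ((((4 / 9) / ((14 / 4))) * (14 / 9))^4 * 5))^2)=11923653847416832 / 21618568869938145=0.55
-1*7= -7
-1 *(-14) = 14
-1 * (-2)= 2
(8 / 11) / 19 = 8 / 209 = 0.04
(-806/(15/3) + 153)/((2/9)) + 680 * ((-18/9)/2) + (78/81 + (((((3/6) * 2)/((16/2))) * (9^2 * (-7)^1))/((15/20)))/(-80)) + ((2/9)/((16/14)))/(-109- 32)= -714.76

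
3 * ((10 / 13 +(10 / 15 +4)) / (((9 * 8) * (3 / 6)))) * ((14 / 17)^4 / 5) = 2036048 / 48859785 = 0.04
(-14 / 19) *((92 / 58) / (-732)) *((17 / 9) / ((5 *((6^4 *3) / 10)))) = 0.00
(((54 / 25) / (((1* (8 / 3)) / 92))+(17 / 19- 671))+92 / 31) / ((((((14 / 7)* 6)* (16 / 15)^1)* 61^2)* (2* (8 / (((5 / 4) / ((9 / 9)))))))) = -8726293 / 8977076224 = -0.00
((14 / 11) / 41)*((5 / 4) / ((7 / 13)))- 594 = -535723 / 902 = -593.93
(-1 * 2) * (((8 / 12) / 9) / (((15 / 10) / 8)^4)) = -262144 / 2187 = -119.86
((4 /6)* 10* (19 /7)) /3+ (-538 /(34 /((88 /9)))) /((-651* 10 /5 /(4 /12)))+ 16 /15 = 1523504 /213435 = 7.14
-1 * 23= -23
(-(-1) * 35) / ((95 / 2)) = 0.74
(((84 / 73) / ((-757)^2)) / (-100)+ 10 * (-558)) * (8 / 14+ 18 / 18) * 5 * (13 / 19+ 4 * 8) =-1432969.17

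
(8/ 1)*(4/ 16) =2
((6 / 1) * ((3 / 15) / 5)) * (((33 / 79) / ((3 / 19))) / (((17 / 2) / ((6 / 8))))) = 1881 / 33575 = 0.06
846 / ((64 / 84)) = 8883 / 8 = 1110.38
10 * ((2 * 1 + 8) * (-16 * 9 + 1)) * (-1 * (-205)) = -2931500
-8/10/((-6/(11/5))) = 22/75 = 0.29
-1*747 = -747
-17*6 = -102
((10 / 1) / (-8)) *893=-4465 / 4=-1116.25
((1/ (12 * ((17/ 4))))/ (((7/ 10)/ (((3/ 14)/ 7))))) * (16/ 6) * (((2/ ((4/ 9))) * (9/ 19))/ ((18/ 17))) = 30/ 6517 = 0.00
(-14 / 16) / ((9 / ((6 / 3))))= -0.19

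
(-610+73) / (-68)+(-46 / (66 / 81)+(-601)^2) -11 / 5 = 1350701907 / 3740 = 361150.24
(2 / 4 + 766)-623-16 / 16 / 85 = 24393 / 170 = 143.49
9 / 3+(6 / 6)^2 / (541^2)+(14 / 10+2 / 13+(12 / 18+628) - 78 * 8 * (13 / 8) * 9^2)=-4651477279817 / 57072795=-81500.78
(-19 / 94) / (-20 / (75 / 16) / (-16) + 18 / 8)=-570 / 7097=-0.08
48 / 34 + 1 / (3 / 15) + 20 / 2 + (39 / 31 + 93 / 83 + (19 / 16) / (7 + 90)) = 1276430743 / 67886032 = 18.80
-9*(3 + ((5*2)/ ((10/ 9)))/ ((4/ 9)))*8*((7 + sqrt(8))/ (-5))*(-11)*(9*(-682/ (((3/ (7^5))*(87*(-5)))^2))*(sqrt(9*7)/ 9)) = 262772035431752*sqrt(14)/ 105125 + 919702124011132*sqrt(7)/ 105125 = 32499462809.06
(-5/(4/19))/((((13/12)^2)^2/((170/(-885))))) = 5581440/1685099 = 3.31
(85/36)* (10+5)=425/12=35.42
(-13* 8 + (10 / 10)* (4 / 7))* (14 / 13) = -1448 / 13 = -111.38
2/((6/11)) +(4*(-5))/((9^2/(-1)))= 317/81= 3.91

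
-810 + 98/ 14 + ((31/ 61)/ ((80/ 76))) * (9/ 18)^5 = -31348531/ 39040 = -802.98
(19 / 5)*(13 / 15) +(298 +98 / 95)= 430813 / 1425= 302.32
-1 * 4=-4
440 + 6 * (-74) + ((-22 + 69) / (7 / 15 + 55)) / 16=-52543 / 13312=-3.95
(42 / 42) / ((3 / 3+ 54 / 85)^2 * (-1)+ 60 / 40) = -14450 / 16967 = -0.85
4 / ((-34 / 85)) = -10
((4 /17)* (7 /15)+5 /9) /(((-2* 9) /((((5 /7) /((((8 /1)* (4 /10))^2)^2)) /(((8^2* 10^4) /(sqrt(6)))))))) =-509* sqrt(6) /1293724680192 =-0.00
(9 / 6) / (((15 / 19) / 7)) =133 / 10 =13.30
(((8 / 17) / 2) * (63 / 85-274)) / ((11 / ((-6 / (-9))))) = -185816 / 47685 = -3.90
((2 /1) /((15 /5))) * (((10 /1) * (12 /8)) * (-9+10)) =10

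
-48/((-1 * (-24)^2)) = 1/12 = 0.08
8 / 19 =0.42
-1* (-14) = 14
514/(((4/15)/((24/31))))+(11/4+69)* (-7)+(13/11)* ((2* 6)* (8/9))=4102697/4092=1002.61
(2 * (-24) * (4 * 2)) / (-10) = 192 / 5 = 38.40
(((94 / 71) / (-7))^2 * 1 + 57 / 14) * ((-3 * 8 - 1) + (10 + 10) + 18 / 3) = 2029031 / 494018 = 4.11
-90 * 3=-270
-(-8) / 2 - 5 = -1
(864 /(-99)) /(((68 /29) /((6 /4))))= -1044 /187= -5.58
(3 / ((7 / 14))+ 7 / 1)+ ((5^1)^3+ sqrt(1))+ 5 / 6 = 839 / 6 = 139.83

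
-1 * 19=-19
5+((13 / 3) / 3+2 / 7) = 424 / 63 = 6.73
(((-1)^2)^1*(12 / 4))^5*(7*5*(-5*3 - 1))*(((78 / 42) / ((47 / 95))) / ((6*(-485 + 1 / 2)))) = 140400 / 799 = 175.72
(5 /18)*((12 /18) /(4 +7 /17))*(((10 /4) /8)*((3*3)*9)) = 17 /16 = 1.06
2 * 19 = 38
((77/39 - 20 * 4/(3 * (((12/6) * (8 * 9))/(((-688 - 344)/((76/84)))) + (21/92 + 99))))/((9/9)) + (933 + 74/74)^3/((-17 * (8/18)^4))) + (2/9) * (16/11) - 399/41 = -96765354890734594211185/78776759359584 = -1228349016.61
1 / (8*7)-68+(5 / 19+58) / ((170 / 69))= -4009581 / 90440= -44.33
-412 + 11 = -401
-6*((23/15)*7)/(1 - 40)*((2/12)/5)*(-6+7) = 161/2925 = 0.06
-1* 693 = -693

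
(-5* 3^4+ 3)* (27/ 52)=-5427/ 26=-208.73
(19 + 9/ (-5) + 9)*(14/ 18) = 917/ 45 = 20.38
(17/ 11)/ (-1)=-17/ 11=-1.55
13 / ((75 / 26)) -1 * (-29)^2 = -62737 / 75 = -836.49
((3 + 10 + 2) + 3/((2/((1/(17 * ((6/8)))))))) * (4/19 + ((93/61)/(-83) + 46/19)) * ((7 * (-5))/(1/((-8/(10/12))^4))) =-2400667525251072/204418625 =-11743878.65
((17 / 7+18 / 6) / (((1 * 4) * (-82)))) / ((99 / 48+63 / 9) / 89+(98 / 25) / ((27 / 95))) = -913140 / 766595081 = -0.00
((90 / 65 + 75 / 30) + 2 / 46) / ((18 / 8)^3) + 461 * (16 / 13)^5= 100088966560 / 76857651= 1302.26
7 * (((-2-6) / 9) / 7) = -8 / 9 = -0.89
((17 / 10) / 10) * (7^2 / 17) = 49 / 100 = 0.49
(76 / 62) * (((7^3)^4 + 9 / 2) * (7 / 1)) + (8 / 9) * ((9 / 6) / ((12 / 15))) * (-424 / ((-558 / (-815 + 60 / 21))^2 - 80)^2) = 112607063388589412849560870403 / 948132884825967786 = 118767174085.79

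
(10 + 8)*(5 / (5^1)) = 18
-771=-771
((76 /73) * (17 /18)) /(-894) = -323 /293679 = -0.00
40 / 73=0.55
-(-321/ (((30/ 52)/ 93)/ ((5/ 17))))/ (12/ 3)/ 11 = 345.89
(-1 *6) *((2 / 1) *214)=-2568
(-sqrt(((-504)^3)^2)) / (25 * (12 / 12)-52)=4741632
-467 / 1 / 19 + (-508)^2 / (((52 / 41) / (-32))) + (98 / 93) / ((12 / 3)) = -299136518831 / 45942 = -6511177.55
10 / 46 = 5 / 23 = 0.22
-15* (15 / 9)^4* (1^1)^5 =-3125 / 27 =-115.74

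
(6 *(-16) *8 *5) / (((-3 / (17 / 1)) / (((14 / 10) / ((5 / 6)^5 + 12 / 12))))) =236888064 / 10901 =21730.86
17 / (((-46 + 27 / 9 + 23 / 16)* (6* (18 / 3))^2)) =-17 / 53865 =-0.00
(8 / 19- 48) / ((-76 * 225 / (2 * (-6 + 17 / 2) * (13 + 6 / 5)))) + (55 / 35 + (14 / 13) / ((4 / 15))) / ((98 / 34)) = 1552920553 / 724364550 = 2.14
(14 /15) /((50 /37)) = 259 /375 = 0.69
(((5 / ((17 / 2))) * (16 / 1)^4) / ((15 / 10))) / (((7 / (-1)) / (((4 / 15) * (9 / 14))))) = -524288 / 833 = -629.40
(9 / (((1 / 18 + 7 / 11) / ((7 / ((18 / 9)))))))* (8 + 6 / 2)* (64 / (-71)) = -4390848 / 9727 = -451.41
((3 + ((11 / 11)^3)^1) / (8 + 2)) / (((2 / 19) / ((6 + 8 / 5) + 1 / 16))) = 11647 / 400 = 29.12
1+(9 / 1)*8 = 73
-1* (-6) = 6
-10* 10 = -100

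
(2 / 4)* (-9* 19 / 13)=-171 / 26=-6.58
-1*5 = -5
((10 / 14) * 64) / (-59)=-320 / 413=-0.77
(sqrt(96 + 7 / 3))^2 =295 / 3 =98.33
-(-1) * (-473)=-473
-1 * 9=-9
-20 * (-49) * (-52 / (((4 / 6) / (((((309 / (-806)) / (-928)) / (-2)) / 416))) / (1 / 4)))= 227115 / 23934976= 0.01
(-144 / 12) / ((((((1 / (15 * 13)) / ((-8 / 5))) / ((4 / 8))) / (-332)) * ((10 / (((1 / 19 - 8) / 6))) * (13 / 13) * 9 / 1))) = 2606864 / 285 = 9146.89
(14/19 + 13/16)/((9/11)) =1.89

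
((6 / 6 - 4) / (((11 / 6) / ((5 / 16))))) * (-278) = 6255 / 44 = 142.16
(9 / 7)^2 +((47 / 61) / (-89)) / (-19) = 8357534 / 5054399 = 1.65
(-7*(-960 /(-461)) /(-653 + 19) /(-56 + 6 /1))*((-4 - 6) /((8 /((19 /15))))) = 0.00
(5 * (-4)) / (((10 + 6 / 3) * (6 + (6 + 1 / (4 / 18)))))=-10 / 99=-0.10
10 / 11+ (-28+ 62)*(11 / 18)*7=14489 / 99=146.35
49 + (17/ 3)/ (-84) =12331/ 252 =48.93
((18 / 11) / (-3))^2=36 / 121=0.30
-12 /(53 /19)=-228 /53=-4.30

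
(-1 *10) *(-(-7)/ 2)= -35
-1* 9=-9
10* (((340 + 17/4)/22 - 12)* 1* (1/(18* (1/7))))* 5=18725/264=70.93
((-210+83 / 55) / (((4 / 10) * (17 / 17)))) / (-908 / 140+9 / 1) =-401345 / 1936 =-207.31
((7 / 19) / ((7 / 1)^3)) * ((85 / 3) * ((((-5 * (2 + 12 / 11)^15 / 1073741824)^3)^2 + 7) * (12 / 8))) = 3913436765933588249753358174633214870959829140457210133247434768802255760798093571805787555852807768953664871858919973733405 / 12246752769595824457831996590805743773971637972461168032181279673055086846013380190545569408401013474278811351104826835468288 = 0.32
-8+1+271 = 264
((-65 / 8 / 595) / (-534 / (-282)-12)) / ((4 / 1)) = 611 / 1808800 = 0.00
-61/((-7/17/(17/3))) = 17629/21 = 839.48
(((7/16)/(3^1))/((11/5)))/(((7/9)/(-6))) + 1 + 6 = 571/88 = 6.49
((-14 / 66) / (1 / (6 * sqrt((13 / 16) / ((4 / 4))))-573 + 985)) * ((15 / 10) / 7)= -12051 / 109230242 + 3 * sqrt(13) / 218460484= -0.00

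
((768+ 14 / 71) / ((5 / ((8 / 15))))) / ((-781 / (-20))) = 1745344 / 831765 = 2.10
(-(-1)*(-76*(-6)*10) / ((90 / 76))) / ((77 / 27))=103968 / 77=1350.23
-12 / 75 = -4 / 25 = -0.16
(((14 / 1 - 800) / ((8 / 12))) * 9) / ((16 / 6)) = -31833 / 8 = -3979.12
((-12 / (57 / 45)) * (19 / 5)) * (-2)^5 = 1152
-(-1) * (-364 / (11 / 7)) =-2548 / 11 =-231.64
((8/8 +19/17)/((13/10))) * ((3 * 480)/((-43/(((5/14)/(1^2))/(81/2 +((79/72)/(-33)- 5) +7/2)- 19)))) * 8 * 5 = 51043177728000/1231769357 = 41438.91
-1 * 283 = -283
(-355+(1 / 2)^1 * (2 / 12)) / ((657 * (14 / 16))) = -8518 / 13797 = -0.62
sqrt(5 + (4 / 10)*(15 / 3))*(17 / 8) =17*sqrt(7) / 8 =5.62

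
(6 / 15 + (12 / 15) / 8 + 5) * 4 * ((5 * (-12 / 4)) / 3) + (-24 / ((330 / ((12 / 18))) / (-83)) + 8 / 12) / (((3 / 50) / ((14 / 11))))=-1270 / 121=-10.50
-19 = -19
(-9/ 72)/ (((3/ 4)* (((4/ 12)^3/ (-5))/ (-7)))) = -315/ 2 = -157.50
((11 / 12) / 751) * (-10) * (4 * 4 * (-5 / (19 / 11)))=24200 / 42807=0.57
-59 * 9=-531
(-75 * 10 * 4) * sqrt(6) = -3000 * sqrt(6) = -7348.47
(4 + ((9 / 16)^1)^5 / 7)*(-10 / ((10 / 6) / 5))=-441287655 / 3670016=-120.24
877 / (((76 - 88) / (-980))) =214865 / 3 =71621.67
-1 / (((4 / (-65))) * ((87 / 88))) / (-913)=-130 / 7221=-0.02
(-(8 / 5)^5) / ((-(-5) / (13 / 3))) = -425984 / 46875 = -9.09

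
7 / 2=3.50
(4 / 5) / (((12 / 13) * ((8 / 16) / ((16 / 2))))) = 208 / 15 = 13.87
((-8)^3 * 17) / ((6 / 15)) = -21760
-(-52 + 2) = 50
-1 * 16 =-16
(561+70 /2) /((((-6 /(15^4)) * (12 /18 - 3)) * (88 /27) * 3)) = 67888125 /308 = 220415.99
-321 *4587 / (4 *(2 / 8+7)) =-1472427 / 29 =-50773.34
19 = 19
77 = 77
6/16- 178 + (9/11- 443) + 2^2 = -54191/88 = -615.81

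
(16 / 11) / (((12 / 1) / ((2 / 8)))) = 1 / 33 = 0.03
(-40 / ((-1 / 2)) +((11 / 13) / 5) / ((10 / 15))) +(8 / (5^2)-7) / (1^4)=47823 / 650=73.57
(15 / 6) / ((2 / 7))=35 / 4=8.75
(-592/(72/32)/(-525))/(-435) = -0.00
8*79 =632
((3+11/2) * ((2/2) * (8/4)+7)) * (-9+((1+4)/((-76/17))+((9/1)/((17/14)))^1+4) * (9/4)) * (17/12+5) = 16904349/2432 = 6950.80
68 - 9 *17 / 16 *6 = 85 / 8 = 10.62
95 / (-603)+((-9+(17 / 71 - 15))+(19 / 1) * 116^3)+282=29657282.08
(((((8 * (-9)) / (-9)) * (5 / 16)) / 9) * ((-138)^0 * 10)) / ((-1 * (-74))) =25 / 666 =0.04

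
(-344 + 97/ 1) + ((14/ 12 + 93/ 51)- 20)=-26929/ 102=-264.01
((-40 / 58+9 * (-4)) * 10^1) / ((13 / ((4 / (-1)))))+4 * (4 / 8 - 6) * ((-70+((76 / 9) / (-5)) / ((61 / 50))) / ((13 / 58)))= 1473552200 / 206973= 7119.54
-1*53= -53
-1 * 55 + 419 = 364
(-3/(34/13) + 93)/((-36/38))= -6593/68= -96.96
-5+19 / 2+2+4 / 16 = 27 / 4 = 6.75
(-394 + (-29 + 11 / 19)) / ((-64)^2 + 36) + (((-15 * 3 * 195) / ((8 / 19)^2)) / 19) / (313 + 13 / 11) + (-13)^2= 25822959673 / 160784384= 160.61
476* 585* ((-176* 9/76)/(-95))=22054032/361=61091.50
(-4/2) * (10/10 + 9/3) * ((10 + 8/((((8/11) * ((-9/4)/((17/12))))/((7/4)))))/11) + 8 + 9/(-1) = 161/297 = 0.54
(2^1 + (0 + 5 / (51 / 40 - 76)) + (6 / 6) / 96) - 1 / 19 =10308919 / 5451936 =1.89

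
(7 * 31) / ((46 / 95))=448.15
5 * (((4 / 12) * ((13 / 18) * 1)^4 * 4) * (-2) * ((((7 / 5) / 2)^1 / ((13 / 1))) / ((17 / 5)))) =-76895 / 1338444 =-0.06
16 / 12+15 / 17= 113 / 51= 2.22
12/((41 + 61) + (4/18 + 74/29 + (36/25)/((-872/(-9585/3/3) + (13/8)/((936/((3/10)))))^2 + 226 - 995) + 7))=1656243652277196/15426815418405761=0.11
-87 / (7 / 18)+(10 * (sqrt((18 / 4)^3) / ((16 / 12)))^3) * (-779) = -2069962695 * sqrt(2) / 1024 - 1566 / 7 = -2858982.81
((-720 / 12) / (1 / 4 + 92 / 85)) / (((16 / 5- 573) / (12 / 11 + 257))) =96526000 / 4732189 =20.40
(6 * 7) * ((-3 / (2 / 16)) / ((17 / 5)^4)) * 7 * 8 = -35280000 / 83521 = -422.41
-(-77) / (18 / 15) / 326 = 385 / 1956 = 0.20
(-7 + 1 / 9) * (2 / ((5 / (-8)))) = 992 / 45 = 22.04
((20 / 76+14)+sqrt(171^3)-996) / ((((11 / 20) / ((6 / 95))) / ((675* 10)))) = -3021786000 / 3971+4374000* sqrt(19) / 11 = 972293.24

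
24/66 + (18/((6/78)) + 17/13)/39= 35677/5577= 6.40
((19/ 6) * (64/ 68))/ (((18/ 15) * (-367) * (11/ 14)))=-5320/ 617661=-0.01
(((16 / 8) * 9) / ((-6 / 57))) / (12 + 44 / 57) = -9747 / 728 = -13.39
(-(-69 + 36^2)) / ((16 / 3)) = -3681 / 16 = -230.06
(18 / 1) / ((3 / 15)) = 90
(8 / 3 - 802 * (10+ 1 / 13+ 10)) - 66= -630436 / 39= -16165.03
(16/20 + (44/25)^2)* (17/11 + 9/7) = 75864/6875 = 11.03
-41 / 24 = -1.71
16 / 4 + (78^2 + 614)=6702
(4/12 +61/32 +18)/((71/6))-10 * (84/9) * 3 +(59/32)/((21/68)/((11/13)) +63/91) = -3229837579/11679216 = -276.55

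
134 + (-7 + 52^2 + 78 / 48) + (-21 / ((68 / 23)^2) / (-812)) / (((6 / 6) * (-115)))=7596873571 / 2681920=2832.62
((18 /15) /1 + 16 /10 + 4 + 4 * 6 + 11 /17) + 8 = 3353 /85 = 39.45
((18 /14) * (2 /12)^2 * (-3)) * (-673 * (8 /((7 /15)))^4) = 104664960000 /16807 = 6227462.37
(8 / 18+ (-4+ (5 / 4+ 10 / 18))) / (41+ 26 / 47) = -47 / 1116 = -0.04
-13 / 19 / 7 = -13 / 133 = -0.10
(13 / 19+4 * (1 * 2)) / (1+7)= 165 / 152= 1.09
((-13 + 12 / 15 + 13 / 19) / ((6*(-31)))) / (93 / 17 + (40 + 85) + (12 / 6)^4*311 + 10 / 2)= 9299 / 767717325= 0.00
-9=-9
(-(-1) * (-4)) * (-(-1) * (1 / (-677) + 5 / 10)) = -1350 / 677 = -1.99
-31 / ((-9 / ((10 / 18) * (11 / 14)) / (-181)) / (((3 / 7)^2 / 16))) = -308605 / 98784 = -3.12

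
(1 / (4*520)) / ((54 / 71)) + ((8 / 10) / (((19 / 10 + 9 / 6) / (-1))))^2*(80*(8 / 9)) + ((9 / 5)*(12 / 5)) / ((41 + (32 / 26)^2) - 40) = 5.66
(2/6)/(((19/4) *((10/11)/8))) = 176/285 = 0.62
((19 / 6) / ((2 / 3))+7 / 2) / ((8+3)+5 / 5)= 11 / 16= 0.69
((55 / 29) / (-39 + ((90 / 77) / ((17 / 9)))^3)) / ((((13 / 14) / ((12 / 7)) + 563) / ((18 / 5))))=-3552827460336 / 11367135158198825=-0.00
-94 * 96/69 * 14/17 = -42112/391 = -107.70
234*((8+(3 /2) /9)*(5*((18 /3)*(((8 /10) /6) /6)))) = 1274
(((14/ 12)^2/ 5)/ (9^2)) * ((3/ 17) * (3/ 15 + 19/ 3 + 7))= 9947/ 1239300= 0.01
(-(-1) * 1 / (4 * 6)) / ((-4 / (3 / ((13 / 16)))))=-1 / 26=-0.04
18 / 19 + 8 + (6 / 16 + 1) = 1569 / 152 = 10.32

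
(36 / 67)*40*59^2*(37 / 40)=69204.36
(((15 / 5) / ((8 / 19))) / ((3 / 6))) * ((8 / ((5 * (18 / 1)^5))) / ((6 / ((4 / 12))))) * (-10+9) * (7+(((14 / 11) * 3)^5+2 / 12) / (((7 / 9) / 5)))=-223827783217 / 63906531353280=-0.00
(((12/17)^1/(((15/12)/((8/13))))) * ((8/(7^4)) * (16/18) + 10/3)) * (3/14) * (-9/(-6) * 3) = 20763072/18571735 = 1.12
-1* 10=-10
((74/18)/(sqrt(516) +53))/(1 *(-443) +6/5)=-9805/45587133 +370 *sqrt(129)/45587133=-0.00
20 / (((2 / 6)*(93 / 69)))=1380 / 31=44.52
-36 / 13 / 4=-9 / 13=-0.69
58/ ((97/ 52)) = 3016/ 97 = 31.09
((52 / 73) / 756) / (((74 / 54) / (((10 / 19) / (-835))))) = -26 / 59991911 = -0.00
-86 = -86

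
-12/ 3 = -4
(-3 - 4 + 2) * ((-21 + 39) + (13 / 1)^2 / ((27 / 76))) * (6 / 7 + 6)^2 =-116070.75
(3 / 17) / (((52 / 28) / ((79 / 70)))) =237 / 2210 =0.11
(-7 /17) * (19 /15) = -133 /255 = -0.52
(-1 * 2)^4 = 16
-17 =-17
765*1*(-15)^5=-580921875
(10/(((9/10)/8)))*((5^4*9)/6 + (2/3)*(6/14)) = 5251600/63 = 83358.73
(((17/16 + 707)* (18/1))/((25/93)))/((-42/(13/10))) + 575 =-892.51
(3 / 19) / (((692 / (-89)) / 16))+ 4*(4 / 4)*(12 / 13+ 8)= 1511284 / 42731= 35.37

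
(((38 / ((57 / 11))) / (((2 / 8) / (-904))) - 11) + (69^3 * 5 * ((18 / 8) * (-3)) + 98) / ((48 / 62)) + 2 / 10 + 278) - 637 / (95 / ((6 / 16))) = -43615078461 / 3040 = -14347065.28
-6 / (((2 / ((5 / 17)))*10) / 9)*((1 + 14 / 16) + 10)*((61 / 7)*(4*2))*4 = -312930 / 119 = -2629.66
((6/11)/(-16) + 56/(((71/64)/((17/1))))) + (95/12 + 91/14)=16354579/18744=872.52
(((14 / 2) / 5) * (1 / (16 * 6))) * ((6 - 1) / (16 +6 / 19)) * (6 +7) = 0.06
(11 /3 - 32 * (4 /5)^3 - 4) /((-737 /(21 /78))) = 0.01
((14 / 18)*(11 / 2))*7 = 539 / 18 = 29.94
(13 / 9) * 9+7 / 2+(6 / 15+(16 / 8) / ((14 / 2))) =1203 / 70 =17.19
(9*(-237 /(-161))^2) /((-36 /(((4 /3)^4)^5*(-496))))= 850894456549801984 /10042326495369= 84730.81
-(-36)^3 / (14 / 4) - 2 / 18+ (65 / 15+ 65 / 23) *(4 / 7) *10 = 19374703 / 1449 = 13371.09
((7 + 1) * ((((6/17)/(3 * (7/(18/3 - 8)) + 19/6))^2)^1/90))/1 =0.00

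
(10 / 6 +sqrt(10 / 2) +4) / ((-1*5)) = -17 / 15-sqrt(5) / 5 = -1.58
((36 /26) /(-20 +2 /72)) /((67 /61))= -39528 /626249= -0.06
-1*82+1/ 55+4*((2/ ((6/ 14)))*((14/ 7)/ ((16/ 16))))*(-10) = -75127/ 165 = -455.32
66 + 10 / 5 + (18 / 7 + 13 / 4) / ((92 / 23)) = 7779 / 112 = 69.46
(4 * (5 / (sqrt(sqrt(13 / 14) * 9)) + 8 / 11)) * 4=128 / 11 + 80 * 13^(3 / 4) * 14^(1 / 4) / 39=38.80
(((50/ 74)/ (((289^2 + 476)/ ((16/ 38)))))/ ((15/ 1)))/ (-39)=-40/ 6908837247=-0.00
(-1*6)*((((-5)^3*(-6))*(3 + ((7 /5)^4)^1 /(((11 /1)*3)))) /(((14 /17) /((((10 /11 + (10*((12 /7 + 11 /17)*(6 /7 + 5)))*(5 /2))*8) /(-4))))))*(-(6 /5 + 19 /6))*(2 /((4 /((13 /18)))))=-18618071.81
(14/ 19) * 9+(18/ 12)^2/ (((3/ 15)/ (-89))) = -75591/ 76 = -994.62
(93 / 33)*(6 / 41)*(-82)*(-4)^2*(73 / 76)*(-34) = 3693216 / 209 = 17670.89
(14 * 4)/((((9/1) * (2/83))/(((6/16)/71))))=581/426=1.36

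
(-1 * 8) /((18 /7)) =-28 /9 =-3.11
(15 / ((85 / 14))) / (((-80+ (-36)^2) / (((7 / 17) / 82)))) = 147 / 14408384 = 0.00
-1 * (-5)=5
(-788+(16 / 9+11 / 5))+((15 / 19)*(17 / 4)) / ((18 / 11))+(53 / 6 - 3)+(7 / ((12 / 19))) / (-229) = -1215788033 / 1566360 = -776.19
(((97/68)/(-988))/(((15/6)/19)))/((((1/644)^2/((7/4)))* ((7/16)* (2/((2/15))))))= -20114696/16575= -1213.56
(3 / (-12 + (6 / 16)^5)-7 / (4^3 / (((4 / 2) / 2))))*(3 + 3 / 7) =-9042267 / 7335496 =-1.23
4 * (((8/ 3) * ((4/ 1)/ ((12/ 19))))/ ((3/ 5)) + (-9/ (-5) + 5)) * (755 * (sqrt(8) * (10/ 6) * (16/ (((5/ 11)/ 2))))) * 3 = 2006169088 * sqrt(2)/ 27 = 105079686.39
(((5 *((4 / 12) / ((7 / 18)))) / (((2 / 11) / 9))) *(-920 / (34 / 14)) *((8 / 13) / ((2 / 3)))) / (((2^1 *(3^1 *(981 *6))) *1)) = -50600 / 24089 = -2.10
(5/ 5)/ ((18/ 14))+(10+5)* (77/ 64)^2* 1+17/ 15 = 4354331/ 184320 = 23.62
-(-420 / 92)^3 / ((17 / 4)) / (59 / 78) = 361179000 / 12203501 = 29.60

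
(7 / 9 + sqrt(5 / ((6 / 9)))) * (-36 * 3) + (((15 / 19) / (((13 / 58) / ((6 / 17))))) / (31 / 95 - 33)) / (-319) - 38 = -54 * sqrt(30) - 230147407 / 1886456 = -417.77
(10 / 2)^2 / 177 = 25 / 177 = 0.14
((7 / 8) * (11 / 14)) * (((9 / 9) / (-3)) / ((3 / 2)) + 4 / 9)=11 / 72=0.15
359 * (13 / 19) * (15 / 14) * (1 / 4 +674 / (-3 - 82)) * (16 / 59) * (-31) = 323787126 / 19057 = 16990.46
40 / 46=20 / 23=0.87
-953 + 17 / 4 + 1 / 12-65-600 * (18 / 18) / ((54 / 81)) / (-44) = -993.21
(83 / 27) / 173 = 83 / 4671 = 0.02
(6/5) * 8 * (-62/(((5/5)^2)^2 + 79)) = -186/25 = -7.44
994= 994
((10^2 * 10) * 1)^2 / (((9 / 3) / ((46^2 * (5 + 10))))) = 10580000000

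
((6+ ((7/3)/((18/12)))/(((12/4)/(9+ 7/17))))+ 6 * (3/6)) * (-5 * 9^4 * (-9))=4098052.06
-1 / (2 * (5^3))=-1 / 250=-0.00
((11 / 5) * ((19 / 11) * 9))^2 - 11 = 28966 / 25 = 1158.64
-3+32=29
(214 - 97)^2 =13689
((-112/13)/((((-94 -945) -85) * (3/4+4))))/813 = 112/56427891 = 0.00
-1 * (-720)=720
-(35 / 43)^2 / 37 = -1225 / 68413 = -0.02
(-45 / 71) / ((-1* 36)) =5 / 284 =0.02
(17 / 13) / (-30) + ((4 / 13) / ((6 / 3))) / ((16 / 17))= 187 / 1560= 0.12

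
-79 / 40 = -1.98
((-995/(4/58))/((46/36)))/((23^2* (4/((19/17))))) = -4934205/827356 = -5.96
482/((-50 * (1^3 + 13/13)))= -241/50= -4.82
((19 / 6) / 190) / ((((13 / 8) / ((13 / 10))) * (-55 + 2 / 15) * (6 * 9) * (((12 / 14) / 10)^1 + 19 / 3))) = -7 / 9984636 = -0.00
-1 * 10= -10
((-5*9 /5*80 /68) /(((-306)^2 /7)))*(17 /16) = -35 /41616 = -0.00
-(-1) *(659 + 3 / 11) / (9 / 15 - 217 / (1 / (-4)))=36260 / 47773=0.76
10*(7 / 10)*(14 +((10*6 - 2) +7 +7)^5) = 13544423522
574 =574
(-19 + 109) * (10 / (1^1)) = 900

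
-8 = -8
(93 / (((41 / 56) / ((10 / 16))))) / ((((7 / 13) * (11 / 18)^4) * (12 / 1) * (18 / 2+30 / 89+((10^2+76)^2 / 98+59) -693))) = -230616919260 / 807811948163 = -0.29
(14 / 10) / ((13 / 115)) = 161 / 13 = 12.38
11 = 11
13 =13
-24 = -24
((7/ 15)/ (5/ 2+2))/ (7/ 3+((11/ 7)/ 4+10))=392/ 48105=0.01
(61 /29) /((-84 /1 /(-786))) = 7991 /406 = 19.68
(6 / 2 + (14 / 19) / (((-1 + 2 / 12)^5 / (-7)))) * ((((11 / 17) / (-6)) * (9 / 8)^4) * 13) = -294030644193 / 8268800000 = -35.56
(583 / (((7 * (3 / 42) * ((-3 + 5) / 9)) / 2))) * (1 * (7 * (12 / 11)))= 80136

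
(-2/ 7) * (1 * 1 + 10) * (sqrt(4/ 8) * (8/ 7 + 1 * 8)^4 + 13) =-184549376 * sqrt(2)/ 16807- 286/ 7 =-15569.64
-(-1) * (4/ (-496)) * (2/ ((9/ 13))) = -13/ 558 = -0.02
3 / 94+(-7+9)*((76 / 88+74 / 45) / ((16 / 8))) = 59093 / 23265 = 2.54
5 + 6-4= 7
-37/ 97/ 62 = -37/ 6014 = -0.01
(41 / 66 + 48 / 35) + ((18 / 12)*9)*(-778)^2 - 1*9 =18875765353 / 2310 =8171326.99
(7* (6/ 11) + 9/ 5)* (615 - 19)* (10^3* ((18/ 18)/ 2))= 18416400/ 11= 1674218.18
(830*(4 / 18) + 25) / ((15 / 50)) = 18850 / 27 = 698.15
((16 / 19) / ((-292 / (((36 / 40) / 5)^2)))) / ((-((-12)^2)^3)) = 1 / 31956480000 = 0.00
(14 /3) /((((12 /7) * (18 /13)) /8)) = 15.73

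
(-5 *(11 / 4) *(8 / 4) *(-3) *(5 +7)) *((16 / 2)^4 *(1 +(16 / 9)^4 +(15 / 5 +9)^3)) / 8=642583321600 / 729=881458603.02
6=6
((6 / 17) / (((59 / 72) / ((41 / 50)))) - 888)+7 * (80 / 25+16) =-18887664 / 25075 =-753.25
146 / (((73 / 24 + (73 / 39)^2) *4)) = 6084 / 1091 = 5.58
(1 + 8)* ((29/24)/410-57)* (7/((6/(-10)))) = 3925957/656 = 5984.69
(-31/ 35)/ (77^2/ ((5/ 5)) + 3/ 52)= -1612/ 10790885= -0.00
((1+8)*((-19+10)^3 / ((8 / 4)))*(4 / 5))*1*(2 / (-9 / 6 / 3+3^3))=-52488 / 265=-198.07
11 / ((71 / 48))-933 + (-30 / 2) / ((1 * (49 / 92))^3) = -8560606755 / 8353079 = -1024.84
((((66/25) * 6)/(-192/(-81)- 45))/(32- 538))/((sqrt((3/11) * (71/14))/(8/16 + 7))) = 243 * sqrt(32802)/9397915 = 0.00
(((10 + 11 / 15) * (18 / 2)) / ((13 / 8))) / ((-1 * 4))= -966 / 65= -14.86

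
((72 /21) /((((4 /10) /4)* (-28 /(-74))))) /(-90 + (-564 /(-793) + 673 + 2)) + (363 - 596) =-1766440551 /7586327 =-232.85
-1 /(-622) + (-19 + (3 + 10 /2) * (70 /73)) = -514321 /45406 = -11.33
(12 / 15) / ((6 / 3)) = 0.40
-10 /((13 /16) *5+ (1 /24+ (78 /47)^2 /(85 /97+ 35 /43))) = -1245876000 /714339187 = -1.74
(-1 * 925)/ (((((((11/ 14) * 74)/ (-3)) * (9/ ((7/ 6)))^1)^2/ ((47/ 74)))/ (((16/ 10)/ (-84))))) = 80605/ 161010828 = 0.00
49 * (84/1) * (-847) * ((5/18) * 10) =-29052100/3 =-9684033.33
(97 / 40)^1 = 97 / 40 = 2.42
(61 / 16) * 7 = 427 / 16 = 26.69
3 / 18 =1 / 6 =0.17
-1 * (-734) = 734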